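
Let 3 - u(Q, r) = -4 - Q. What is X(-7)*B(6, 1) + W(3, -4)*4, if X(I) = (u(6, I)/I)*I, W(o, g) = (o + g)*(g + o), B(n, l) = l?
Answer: 17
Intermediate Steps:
u(Q, r) = 7 + Q (u(Q, r) = 3 - (-4 - Q) = 3 + (4 + Q) = 7 + Q)
W(o, g) = (g + o)² (W(o, g) = (g + o)*(g + o) = (g + o)²)
X(I) = 13 (X(I) = ((7 + 6)/I)*I = (13/I)*I = 13)
X(-7)*B(6, 1) + W(3, -4)*4 = 13*1 + (-4 + 3)²*4 = 13 + (-1)²*4 = 13 + 1*4 = 13 + 4 = 17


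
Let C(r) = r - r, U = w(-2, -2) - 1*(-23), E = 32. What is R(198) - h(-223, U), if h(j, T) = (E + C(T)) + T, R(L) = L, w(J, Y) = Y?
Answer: 145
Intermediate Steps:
U = 21 (U = -2 - 1*(-23) = -2 + 23 = 21)
C(r) = 0
h(j, T) = 32 + T (h(j, T) = (32 + 0) + T = 32 + T)
R(198) - h(-223, U) = 198 - (32 + 21) = 198 - 1*53 = 198 - 53 = 145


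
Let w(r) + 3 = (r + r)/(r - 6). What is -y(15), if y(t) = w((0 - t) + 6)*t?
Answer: 27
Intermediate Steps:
w(r) = -3 + 2*r/(-6 + r) (w(r) = -3 + (r + r)/(r - 6) = -3 + (2*r)/(-6 + r) = -3 + 2*r/(-6 + r))
y(t) = -12 - t (y(t) = ((18 - ((0 - t) + 6))/(-6 + ((0 - t) + 6)))*t = ((18 - (-t + 6))/(-6 + (-t + 6)))*t = ((18 - (6 - t))/(-6 + (6 - t)))*t = ((18 + (-6 + t))/((-t)))*t = ((-1/t)*(12 + t))*t = (-(12 + t)/t)*t = -12 - t)
-y(15) = -(-12 - 1*15) = -(-12 - 15) = -1*(-27) = 27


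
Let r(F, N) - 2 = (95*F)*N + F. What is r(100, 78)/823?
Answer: 741102/823 ≈ 900.49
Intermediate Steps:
r(F, N) = 2 + F + 95*F*N (r(F, N) = 2 + ((95*F)*N + F) = 2 + (95*F*N + F) = 2 + (F + 95*F*N) = 2 + F + 95*F*N)
r(100, 78)/823 = (2 + 100 + 95*100*78)/823 = (2 + 100 + 741000)*(1/823) = 741102*(1/823) = 741102/823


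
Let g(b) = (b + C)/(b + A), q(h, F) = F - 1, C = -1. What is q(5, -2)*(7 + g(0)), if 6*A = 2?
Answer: -12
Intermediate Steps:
q(h, F) = -1 + F
A = 1/3 (A = (1/6)*2 = 1/3 ≈ 0.33333)
g(b) = (-1 + b)/(1/3 + b) (g(b) = (b - 1)/(b + 1/3) = (-1 + b)/(1/3 + b))
q(5, -2)*(7 + g(0)) = (-1 - 2)*(7 + 3*(-1 + 0)/(1 + 3*0)) = -3*(7 + 3*(-1)/(1 + 0)) = -3*(7 + 3*(-1)/1) = -3*(7 + 3*1*(-1)) = -3*(7 - 3) = -3*4 = -12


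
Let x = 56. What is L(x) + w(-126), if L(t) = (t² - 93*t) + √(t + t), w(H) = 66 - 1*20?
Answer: -2026 + 4*√7 ≈ -2015.4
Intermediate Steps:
w(H) = 46 (w(H) = 66 - 20 = 46)
L(t) = t² - 93*t + √2*√t (L(t) = (t² - 93*t) + √(2*t) = (t² - 93*t) + √2*√t = t² - 93*t + √2*√t)
L(x) + w(-126) = (56² - 93*56 + √2*√56) + 46 = (3136 - 5208 + √2*(2*√14)) + 46 = (3136 - 5208 + 4*√7) + 46 = (-2072 + 4*√7) + 46 = -2026 + 4*√7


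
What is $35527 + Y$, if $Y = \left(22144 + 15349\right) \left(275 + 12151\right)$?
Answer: $465923545$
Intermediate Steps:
$Y = 465888018$ ($Y = 37493 \cdot 12426 = 465888018$)
$35527 + Y = 35527 + 465888018 = 465923545$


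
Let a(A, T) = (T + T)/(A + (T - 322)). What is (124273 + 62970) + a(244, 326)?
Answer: 11609229/62 ≈ 1.8725e+5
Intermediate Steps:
a(A, T) = 2*T/(-322 + A + T) (a(A, T) = (2*T)/(A + (-322 + T)) = (2*T)/(-322 + A + T) = 2*T/(-322 + A + T))
(124273 + 62970) + a(244, 326) = (124273 + 62970) + 2*326/(-322 + 244 + 326) = 187243 + 2*326/248 = 187243 + 2*326*(1/248) = 187243 + 163/62 = 11609229/62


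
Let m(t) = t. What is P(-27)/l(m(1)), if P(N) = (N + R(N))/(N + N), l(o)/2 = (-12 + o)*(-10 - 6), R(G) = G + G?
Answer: 3/704 ≈ 0.0042614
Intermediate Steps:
R(G) = 2*G
l(o) = 384 - 32*o (l(o) = 2*((-12 + o)*(-10 - 6)) = 2*((-12 + o)*(-16)) = 2*(192 - 16*o) = 384 - 32*o)
P(N) = 3/2 (P(N) = (N + 2*N)/(N + N) = (3*N)/((2*N)) = (3*N)*(1/(2*N)) = 3/2)
P(-27)/l(m(1)) = 3/(2*(384 - 32*1)) = 3/(2*(384 - 32)) = (3/2)/352 = (3/2)*(1/352) = 3/704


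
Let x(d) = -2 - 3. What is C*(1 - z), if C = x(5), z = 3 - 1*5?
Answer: -15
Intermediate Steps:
x(d) = -5
z = -2 (z = 3 - 5 = -2)
C = -5
C*(1 - z) = -5*(1 - 1*(-2)) = -5*(1 + 2) = -5*3 = -15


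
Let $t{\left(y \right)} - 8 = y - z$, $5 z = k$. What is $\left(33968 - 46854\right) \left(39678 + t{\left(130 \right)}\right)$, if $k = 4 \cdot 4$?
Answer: $- \frac{2565138704}{5} \approx -5.1303 \cdot 10^{8}$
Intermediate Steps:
$k = 16$
$z = \frac{16}{5}$ ($z = \frac{1}{5} \cdot 16 = \frac{16}{5} \approx 3.2$)
$t{\left(y \right)} = \frac{24}{5} + y$ ($t{\left(y \right)} = 8 + \left(y - \frac{16}{5}\right) = 8 + \left(- \frac{16}{5} + y\right) = \frac{24}{5} + y$)
$\left(33968 - 46854\right) \left(39678 + t{\left(130 \right)}\right) = \left(33968 - 46854\right) \left(39678 + \left(\frac{24}{5} + 130\right)\right) = - 12886 \left(39678 + \frac{674}{5}\right) = \left(-12886\right) \frac{199064}{5} = - \frac{2565138704}{5}$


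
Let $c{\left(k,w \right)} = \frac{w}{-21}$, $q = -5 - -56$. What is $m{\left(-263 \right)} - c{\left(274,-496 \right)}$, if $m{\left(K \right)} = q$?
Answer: $\frac{575}{21} \approx 27.381$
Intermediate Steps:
$q = 51$ ($q = -5 + 56 = 51$)
$c{\left(k,w \right)} = - \frac{w}{21}$ ($c{\left(k,w \right)} = w \left(- \frac{1}{21}\right) = - \frac{w}{21}$)
$m{\left(K \right)} = 51$
$m{\left(-263 \right)} - c{\left(274,-496 \right)} = 51 - \left(- \frac{1}{21}\right) \left(-496\right) = 51 - \frac{496}{21} = \frac{575}{21}$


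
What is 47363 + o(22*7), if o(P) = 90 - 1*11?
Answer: 47442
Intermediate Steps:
o(P) = 79 (o(P) = 90 - 11 = 79)
47363 + o(22*7) = 47363 + 79 = 47442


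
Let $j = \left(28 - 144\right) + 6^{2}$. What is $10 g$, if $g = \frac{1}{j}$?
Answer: $- \frac{1}{8} \approx -0.125$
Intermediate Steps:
$j = -80$ ($j = -116 + 36 = -80$)
$g = - \frac{1}{80}$ ($g = \frac{1}{-80} = - \frac{1}{80} \approx -0.0125$)
$10 g = 10 \left(- \frac{1}{80}\right) = - \frac{1}{8}$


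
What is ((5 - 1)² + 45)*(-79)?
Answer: -4819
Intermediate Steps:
((5 - 1)² + 45)*(-79) = (4² + 45)*(-79) = (16 + 45)*(-79) = 61*(-79) = -4819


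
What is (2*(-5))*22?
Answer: -220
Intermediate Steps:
(2*(-5))*22 = -10*22 = -220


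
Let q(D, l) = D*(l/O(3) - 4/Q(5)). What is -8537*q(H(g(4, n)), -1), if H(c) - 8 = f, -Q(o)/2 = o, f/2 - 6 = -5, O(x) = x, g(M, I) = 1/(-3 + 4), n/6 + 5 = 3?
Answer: -17074/3 ≈ -5691.3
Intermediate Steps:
n = -12 (n = -30 + 6*3 = -30 + 18 = -12)
g(M, I) = 1 (g(M, I) = 1/1 = 1)
f = 2 (f = 12 + 2*(-5) = 12 - 10 = 2)
Q(o) = -2*o
H(c) = 10 (H(c) = 8 + 2 = 10)
q(D, l) = D*(2/5 + l/3) (q(D, l) = D*(l/3 - 4/((-2*5))) = D*(l*(1/3) - 4/(-10)) = D*(l/3 - 4*(-1/10)) = D*(l/3 + 2/5) = D*(2/5 + l/3))
-8537*q(H(g(4, n)), -1) = -8537*10*(6 + 5*(-1))/15 = -8537*10*(6 - 5)/15 = -8537*10/15 = -8537*2/3 = -17074/3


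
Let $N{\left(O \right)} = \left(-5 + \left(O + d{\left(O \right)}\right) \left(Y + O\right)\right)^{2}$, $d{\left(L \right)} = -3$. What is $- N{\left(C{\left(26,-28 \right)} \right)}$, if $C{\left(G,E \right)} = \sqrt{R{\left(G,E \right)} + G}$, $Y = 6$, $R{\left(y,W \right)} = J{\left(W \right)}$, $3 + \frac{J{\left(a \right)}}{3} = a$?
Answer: $-7497 + 540 i \sqrt{67} \approx -7497.0 + 4420.1 i$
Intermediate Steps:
$J{\left(a \right)} = -9 + 3 a$
$R{\left(y,W \right)} = -9 + 3 W$
$C{\left(G,E \right)} = \sqrt{-9 + G + 3 E}$ ($C{\left(G,E \right)} = \sqrt{\left(-9 + 3 E\right) + G} = \sqrt{-9 + G + 3 E}$)
$N{\left(O \right)} = \left(-5 + \left(-3 + O\right) \left(6 + O\right)\right)^{2}$ ($N{\left(O \right)} = \left(-5 + \left(O - 3\right) \left(6 + O\right)\right)^{2} = \left(-5 + \left(-3 + O\right) \left(6 + O\right)\right)^{2}$)
$- N{\left(C{\left(26,-28 \right)} \right)} = - \left(-23 + \left(\sqrt{-9 + 26 + 3 \left(-28\right)}\right)^{2} + 3 \sqrt{-9 + 26 + 3 \left(-28\right)}\right)^{2} = - \left(-23 + \left(\sqrt{-9 + 26 - 84}\right)^{2} + 3 \sqrt{-9 + 26 - 84}\right)^{2} = - \left(-23 + \left(\sqrt{-67}\right)^{2} + 3 \sqrt{-67}\right)^{2} = - \left(-23 + \left(i \sqrt{67}\right)^{2} + 3 i \sqrt{67}\right)^{2} = - \left(-23 - 67 + 3 i \sqrt{67}\right)^{2} = - \left(-90 + 3 i \sqrt{67}\right)^{2}$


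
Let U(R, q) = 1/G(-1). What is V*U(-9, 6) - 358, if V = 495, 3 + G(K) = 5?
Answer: -221/2 ≈ -110.50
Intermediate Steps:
G(K) = 2 (G(K) = -3 + 5 = 2)
U(R, q) = ½ (U(R, q) = 1/2 = ½)
V*U(-9, 6) - 358 = 495*(½) - 358 = 495/2 - 358 = -221/2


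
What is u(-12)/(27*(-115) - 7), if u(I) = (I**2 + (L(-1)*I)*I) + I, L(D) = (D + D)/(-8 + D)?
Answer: -41/778 ≈ -0.052699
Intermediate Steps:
L(D) = 2*D/(-8 + D) (L(D) = (2*D)/(-8 + D) = 2*D/(-8 + D))
u(I) = I + 11*I**2/9 (u(I) = (I**2 + ((2*(-1)/(-8 - 1))*I)*I) + I = (I**2 + ((2*(-1)/(-9))*I)*I) + I = (I**2 + ((2*(-1)*(-1/9))*I)*I) + I = (I**2 + (2*I/9)*I) + I = (I**2 + 2*I**2/9) + I = 11*I**2/9 + I = I + 11*I**2/9)
u(-12)/(27*(-115) - 7) = ((1/9)*(-12)*(9 + 11*(-12)))/(27*(-115) - 7) = ((1/9)*(-12)*(9 - 132))/(-3105 - 7) = ((1/9)*(-12)*(-123))/(-3112) = 164*(-1/3112) = -41/778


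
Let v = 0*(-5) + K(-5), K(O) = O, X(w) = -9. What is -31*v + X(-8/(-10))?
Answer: 146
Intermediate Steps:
v = -5 (v = 0*(-5) - 5 = 0 - 5 = -5)
-31*v + X(-8/(-10)) = -31*(-5) - 9 = 155 - 9 = 146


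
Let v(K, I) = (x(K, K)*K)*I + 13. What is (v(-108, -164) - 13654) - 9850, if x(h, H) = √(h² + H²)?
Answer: -23491 + 1912896*√2 ≈ 2.6818e+6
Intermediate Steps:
x(h, H) = √(H² + h²)
v(K, I) = 13 + I*K*√2*√(K²) (v(K, I) = (√(K² + K²)*K)*I + 13 = (√(2*K²)*K)*I + 13 = ((√2*√(K²))*K)*I + 13 = (K*√2*√(K²))*I + 13 = I*K*√2*√(K²) + 13 = 13 + I*K*√2*√(K²))
(v(-108, -164) - 13654) - 9850 = ((13 - 164*(-108)*√2*√((-108)²)) - 13654) - 9850 = ((13 - 164*(-108)*√2*√11664) - 13654) - 9850 = ((13 - 164*(-108)*√2*108) - 13654) - 9850 = ((13 + 1912896*√2) - 13654) - 9850 = (-13641 + 1912896*√2) - 9850 = -23491 + 1912896*√2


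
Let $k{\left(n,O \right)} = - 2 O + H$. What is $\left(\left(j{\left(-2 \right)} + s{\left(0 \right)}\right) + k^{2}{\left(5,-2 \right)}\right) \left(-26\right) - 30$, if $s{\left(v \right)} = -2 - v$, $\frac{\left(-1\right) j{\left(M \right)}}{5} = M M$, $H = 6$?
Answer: $-2058$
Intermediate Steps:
$k{\left(n,O \right)} = 6 - 2 O$ ($k{\left(n,O \right)} = - 2 O + 6 = 6 - 2 O$)
$j{\left(M \right)} = - 5 M^{2}$ ($j{\left(M \right)} = - 5 M M = - 5 M^{2}$)
$\left(\left(j{\left(-2 \right)} + s{\left(0 \right)}\right) + k^{2}{\left(5,-2 \right)}\right) \left(-26\right) - 30 = \left(\left(- 5 \left(-2\right)^{2} - 2\right) + \left(6 - -4\right)^{2}\right) \left(-26\right) - 30 = \left(\left(\left(-5\right) 4 + \left(-2 + 0\right)\right) + \left(6 + 4\right)^{2}\right) \left(-26\right) - 30 = \left(\left(-20 - 2\right) + 10^{2}\right) \left(-26\right) - 30 = \left(-22 + 100\right) \left(-26\right) - 30 = 78 \left(-26\right) - 30 = -2028 - 30 = -2058$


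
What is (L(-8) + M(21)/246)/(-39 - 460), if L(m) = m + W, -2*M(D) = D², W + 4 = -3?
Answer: 2607/81836 ≈ 0.031856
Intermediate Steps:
W = -7 (W = -4 - 3 = -7)
M(D) = -D²/2
L(m) = -7 + m (L(m) = m - 7 = -7 + m)
(L(-8) + M(21)/246)/(-39 - 460) = ((-7 - 8) - ½*21²/246)/(-39 - 460) = (-15 - ½*441*(1/246))/(-499) = (-15 - 441/2*1/246)*(-1/499) = (-15 - 147/164)*(-1/499) = -2607/164*(-1/499) = 2607/81836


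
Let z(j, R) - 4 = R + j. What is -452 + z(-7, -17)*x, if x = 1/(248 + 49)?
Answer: -134264/297 ≈ -452.07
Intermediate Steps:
z(j, R) = 4 + R + j (z(j, R) = 4 + (R + j) = 4 + R + j)
x = 1/297 ≈ 0.0033670
-452 + z(-7, -17)*x = -452 + (4 - 17 - 7)*(1/297) = -452 - 20*1/297 = -452 - 20/297 = -134264/297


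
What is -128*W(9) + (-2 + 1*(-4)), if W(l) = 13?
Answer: -1670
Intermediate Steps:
-128*W(9) + (-2 + 1*(-4)) = -128*13 + (-2 + 1*(-4)) = -1664 + (-2 - 4) = -1664 - 6 = -1670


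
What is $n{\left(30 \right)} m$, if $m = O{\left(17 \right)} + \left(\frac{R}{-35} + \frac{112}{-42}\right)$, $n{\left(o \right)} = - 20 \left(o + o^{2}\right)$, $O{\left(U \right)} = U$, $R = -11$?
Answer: $- \frac{1907120}{7} \approx -2.7245 \cdot 10^{5}$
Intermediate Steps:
$n{\left(o \right)} = - 20 o - 20 o^{2}$
$m = \frac{1538}{105}$ ($m = 17 + \left(- \frac{11}{-35} + \frac{112}{-42}\right) = 17 + \left(\left(-11\right) \left(- \frac{1}{35}\right) + 112 \left(- \frac{1}{42}\right)\right) = 17 + \left(\frac{11}{35} - \frac{8}{3}\right) = 17 - \frac{247}{105} = \frac{1538}{105} \approx 14.648$)
$n{\left(30 \right)} m = \left(-20\right) 30 \left(1 + 30\right) \frac{1538}{105} = \left(-20\right) 30 \cdot 31 \cdot \frac{1538}{105} = \left(-18600\right) \frac{1538}{105} = - \frac{1907120}{7}$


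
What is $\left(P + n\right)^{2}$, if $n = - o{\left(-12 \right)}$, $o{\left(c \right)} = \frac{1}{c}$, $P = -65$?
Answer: $\frac{606841}{144} \approx 4214.2$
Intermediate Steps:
$n = \frac{1}{12}$ ($n = - \frac{1}{-12} = \left(-1\right) \left(- \frac{1}{12}\right) = \frac{1}{12} \approx 0.083333$)
$\left(P + n\right)^{2} = \left(-65 + \frac{1}{12}\right)^{2} = \left(- \frac{779}{12}\right)^{2} = \frac{606841}{144}$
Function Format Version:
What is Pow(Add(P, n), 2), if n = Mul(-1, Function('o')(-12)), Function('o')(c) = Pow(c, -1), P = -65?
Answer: Rational(606841, 144) ≈ 4214.2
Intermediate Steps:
n = Rational(1, 12) (n = Mul(-1, Pow(-12, -1)) = Mul(-1, Rational(-1, 12)) = Rational(1, 12) ≈ 0.083333)
Pow(Add(P, n), 2) = Pow(Add(-65, Rational(1, 12)), 2) = Pow(Rational(-779, 12), 2) = Rational(606841, 144)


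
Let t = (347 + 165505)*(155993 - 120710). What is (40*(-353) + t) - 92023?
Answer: 5851649973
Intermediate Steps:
t = 5851756116 (t = 165852*35283 = 5851756116)
(40*(-353) + t) - 92023 = (40*(-353) + 5851756116) - 92023 = (-14120 + 5851756116) - 92023 = 5851741996 - 92023 = 5851649973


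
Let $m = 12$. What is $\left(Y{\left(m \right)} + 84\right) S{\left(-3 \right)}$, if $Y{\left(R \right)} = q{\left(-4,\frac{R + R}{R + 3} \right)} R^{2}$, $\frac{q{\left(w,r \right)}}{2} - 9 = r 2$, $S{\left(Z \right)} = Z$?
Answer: $- \frac{53964}{5} \approx -10793.0$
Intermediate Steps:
$q{\left(w,r \right)} = 18 + 4 r$ ($q{\left(w,r \right)} = 18 + 2 r 2 = 18 + 2 \cdot 2 r = 18 + 4 r$)
$Y{\left(R \right)} = R^{2} \left(18 + \frac{8 R}{3 + R}\right)$ ($Y{\left(R \right)} = \left(18 + 4 \frac{R + R}{R + 3}\right) R^{2} = \left(18 + 4 \frac{2 R}{3 + R}\right) R^{2} = \left(18 + \frac{8 R}{3 + R}\right) R^{2} = R^{2} \left(18 + \frac{8 R}{3 + R}\right)$)
$\left(Y{\left(m \right)} + 84\right) S{\left(-3 \right)} = \left(\frac{12^{2} \left(54 + 26 \cdot 12\right)}{3 + 12} + 84\right) \left(-3\right) = \left(\frac{144 \left(54 + 312\right)}{15} + 84\right) \left(-3\right) = \left(144 \cdot \frac{1}{15} \cdot 366 + 84\right) \left(-3\right) = \left(\frac{17568}{5} + 84\right) \left(-3\right) = \frac{17988}{5} \left(-3\right) = - \frac{53964}{5}$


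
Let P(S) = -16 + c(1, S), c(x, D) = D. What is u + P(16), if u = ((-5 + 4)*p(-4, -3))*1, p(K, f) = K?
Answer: 4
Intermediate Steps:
P(S) = -16 + S
u = 4 (u = ((-5 + 4)*(-4))*1 = -1*(-4)*1 = 4*1 = 4)
u + P(16) = 4 + (-16 + 16) = 4 + 0 = 4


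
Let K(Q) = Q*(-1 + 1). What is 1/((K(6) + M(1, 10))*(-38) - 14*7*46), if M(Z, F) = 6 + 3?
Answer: -1/4850 ≈ -0.00020619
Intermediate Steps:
M(Z, F) = 9
K(Q) = 0 (K(Q) = Q*0 = 0)
1/((K(6) + M(1, 10))*(-38) - 14*7*46) = 1/((0 + 9)*(-38) - 14*7*46) = 1/(9*(-38) - 98*46) = 1/(-342 - 4508) = 1/(-4850) = -1/4850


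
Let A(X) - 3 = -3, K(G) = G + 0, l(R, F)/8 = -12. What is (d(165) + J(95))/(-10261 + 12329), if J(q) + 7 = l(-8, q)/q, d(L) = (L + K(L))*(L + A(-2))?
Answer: 5171989/196460 ≈ 26.326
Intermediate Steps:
l(R, F) = -96 (l(R, F) = 8*(-12) = -96)
K(G) = G
A(X) = 0 (A(X) = 3 - 3 = 0)
d(L) = 2*L² (d(L) = (L + L)*(L + 0) = (2*L)*L = 2*L²)
J(q) = -7 - 96/q
(d(165) + J(95))/(-10261 + 12329) = (2*165² + (-7 - 96/95))/(-10261 + 12329) = (2*27225 + (-7 - 96*1/95))/2068 = (54450 + (-7 - 96/95))*(1/2068) = (54450 - 761/95)*(1/2068) = (5171989/95)*(1/2068) = 5171989/196460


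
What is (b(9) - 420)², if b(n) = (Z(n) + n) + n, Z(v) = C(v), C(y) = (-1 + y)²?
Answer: 114244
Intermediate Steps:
Z(v) = (-1 + v)²
b(n) = (-1 + n)² + 2*n (b(n) = ((-1 + n)² + n) + n = (n + (-1 + n)²) + n = (-1 + n)² + 2*n)
(b(9) - 420)² = ((1 + 9²) - 420)² = ((1 + 81) - 420)² = (82 - 420)² = (-338)² = 114244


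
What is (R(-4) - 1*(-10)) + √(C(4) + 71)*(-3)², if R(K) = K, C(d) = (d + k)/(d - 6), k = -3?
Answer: 6 + 9*√282/2 ≈ 81.568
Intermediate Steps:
C(d) = (-3 + d)/(-6 + d) (C(d) = (d - 3)/(d - 6) = (-3 + d)/(-6 + d))
(R(-4) - 1*(-10)) + √(C(4) + 71)*(-3)² = (-4 - 1*(-10)) + √((-3 + 4)/(-6 + 4) + 71)*(-3)² = (-4 + 10) + √(1/(-2) + 71)*9 = 6 + √(-½*1 + 71)*9 = 6 + √(-½ + 71)*9 = 6 + √(141/2)*9 = 6 + (√282/2)*9 = 6 + 9*√282/2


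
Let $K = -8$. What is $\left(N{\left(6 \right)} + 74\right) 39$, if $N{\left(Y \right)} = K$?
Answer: $2574$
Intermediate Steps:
$N{\left(Y \right)} = -8$
$\left(N{\left(6 \right)} + 74\right) 39 = \left(-8 + 74\right) 39 = 66 \cdot 39 = 2574$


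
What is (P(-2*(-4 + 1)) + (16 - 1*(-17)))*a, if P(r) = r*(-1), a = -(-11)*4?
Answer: 1188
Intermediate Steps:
a = 44 (a = -1*(-44) = 44)
P(r) = -r
(P(-2*(-4 + 1)) + (16 - 1*(-17)))*a = (-(-2)*(-4 + 1) + (16 - 1*(-17)))*44 = (-(-2)*(-3) + (16 + 17))*44 = (-1*6 + 33)*44 = (-6 + 33)*44 = 27*44 = 1188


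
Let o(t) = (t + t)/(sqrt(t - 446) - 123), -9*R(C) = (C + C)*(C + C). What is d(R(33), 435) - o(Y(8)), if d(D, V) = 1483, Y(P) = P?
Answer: 7695943/5189 + 16*I*sqrt(438)/15567 ≈ 1483.1 + 0.021511*I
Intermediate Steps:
R(C) = -4*C**2/9 (R(C) = -(C + C)*(C + C)/9 = -2*C*2*C/9 = -4*C**2/9)
o(t) = 2*t/(-123 + sqrt(-446 + t)) (o(t) = (2*t)/(sqrt(-446 + t) - 123) = (2*t)/(-123 + sqrt(-446 + t)) = 2*t/(-123 + sqrt(-446 + t)))
d(R(33), 435) - o(Y(8)) = 1483 - 2*8/(-123 + sqrt(-446 + 8)) = 1483 - 2*8/(-123 + sqrt(-438)) = 1483 - 2*8/(-123 + I*sqrt(438)) = 1483 - 16/(-123 + I*sqrt(438))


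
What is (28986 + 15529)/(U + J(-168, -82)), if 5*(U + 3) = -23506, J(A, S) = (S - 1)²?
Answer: 222575/10924 ≈ 20.375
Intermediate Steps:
J(A, S) = (-1 + S)²
U = -23521/5 (U = -3 + (⅕)*(-23506) = -3 - 23506/5 = -23521/5 ≈ -4704.2)
(28986 + 15529)/(U + J(-168, -82)) = (28986 + 15529)/(-23521/5 + (-1 - 82)²) = 44515/(-23521/5 + (-83)²) = 44515/(-23521/5 + 6889) = 44515/(10924/5) = 44515*(5/10924) = 222575/10924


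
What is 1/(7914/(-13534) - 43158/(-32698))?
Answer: 110633683/81332100 ≈ 1.3603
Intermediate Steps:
1/(7914/(-13534) - 43158/(-32698)) = 1/(7914*(-1/13534) - 43158*(-1/32698)) = 1/(-3957/6767 + 21579/16349) = 1/(81332100/110633683) = 110633683/81332100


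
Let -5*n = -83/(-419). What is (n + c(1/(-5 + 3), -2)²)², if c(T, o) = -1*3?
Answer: 352387984/4389025 ≈ 80.288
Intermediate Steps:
c(T, o) = -3
n = -83/2095 (n = -(-83)/(5*(-419)) = -(-83)*(-1)/(5*419) = -⅕*83/419 = -83/2095 ≈ -0.039618)
(n + c(1/(-5 + 3), -2)²)² = (-83/2095 + (-3)²)² = (-83/2095 + 9)² = (18772/2095)² = 352387984/4389025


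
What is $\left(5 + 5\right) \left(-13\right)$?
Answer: $-130$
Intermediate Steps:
$\left(5 + 5\right) \left(-13\right) = 10 \left(-13\right) = -130$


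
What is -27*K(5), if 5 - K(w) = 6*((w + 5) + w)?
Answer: 2295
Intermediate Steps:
K(w) = -25 - 12*w (K(w) = 5 - 6*((w + 5) + w) = 5 - 6*((5 + w) + w) = 5 - 6*(5 + 2*w) = 5 - (30 + 12*w) = 5 + (-30 - 12*w) = -25 - 12*w)
-27*K(5) = -27*(-25 - 12*5) = -27*(-25 - 60) = -27*(-85) = 2295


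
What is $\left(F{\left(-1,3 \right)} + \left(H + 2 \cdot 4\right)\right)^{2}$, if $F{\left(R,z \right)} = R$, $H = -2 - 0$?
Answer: $25$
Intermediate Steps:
$H = -2$ ($H = -2 + 0 = -2$)
$\left(F{\left(-1,3 \right)} + \left(H + 2 \cdot 4\right)\right)^{2} = \left(-1 + \left(-2 + 2 \cdot 4\right)\right)^{2} = \left(-1 + \left(-2 + 8\right)\right)^{2} = \left(-1 + 6\right)^{2} = 5^{2} = 25$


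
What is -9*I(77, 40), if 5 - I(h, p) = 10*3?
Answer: 225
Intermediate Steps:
I(h, p) = -25 (I(h, p) = 5 - 10*3 = 5 - 1*30 = 5 - 30 = -25)
-9*I(77, 40) = -9*(-25) = 225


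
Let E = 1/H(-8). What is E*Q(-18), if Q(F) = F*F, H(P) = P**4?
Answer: 81/1024 ≈ 0.079102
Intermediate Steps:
Q(F) = F**2
E = 1/4096 (E = 1/((-8)**4) = 1/4096 ≈ 0.00024414)
E*Q(-18) = (1/4096)*(-18)**2 = (1/4096)*324 = 81/1024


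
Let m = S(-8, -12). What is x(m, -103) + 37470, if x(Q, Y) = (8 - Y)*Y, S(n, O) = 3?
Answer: 26037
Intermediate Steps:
m = 3
x(Q, Y) = Y*(8 - Y)
x(m, -103) + 37470 = -103*(8 - 1*(-103)) + 37470 = -103*(8 + 103) + 37470 = -103*111 + 37470 = -11433 + 37470 = 26037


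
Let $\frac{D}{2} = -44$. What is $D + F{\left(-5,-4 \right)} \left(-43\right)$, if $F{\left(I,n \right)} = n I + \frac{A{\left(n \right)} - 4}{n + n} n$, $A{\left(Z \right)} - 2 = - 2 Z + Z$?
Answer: $-991$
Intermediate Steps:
$D = -88$ ($D = 2 \left(-44\right) = -88$)
$A{\left(Z \right)} = 2 - Z$ ($A{\left(Z \right)} = 2 + \left(- 2 Z + Z\right) = 2 - Z$)
$F{\left(I,n \right)} = -1 - \frac{n}{2} + I n$ ($F{\left(I,n \right)} = n I + \frac{\left(2 - n\right) - 4}{n + n} n = I n + \frac{-2 - n}{2 n} n = I n - \left(1 + \frac{n}{2}\right) = -1 - \frac{n}{2} + I n$)
$D + F{\left(-5,-4 \right)} \left(-43\right) = -88 + \left(-1 - -2 - -20\right) \left(-43\right) = -88 + \left(-1 + 2 + 20\right) \left(-43\right) = -88 + 21 \left(-43\right) = -88 - 903 = -991$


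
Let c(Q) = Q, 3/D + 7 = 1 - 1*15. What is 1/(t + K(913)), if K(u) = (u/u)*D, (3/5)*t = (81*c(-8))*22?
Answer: -7/166321 ≈ -4.2087e-5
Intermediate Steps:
D = -⅐ (D = 3/(-7 + (1 - 1*15)) = 3/(-7 + (1 - 15)) = 3/(-7 - 14) = 3/(-21) = 3*(-1/21) = -⅐ ≈ -0.14286)
t = -23760 (t = 5*((81*(-8))*22)/3 = 5*(-648*22)/3 = (5/3)*(-14256) = -23760)
K(u) = -⅐ (K(u) = (u/u)*(-⅐) = 1*(-⅐) = -⅐)
1/(t + K(913)) = 1/(-23760 - ⅐) = 1/(-166321/7) = -7/166321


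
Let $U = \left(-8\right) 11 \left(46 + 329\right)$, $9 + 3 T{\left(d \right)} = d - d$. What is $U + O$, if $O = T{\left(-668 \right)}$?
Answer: $-33003$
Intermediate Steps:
$T{\left(d \right)} = -3$ ($T{\left(d \right)} = -3 + \frac{d - d}{3} = -3 + \frac{1}{3} \cdot 0 = -3 + 0 = -3$)
$O = -3$
$U = -33000$ ($U = \left(-88\right) 375 = -33000$)
$U + O = -33000 - 3 = -33003$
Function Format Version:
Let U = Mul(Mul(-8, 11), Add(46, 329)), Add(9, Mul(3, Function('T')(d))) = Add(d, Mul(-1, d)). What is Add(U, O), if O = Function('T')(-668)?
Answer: -33003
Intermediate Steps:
Function('T')(d) = -3 (Function('T')(d) = Add(-3, Mul(Rational(1, 3), Add(d, Mul(-1, d)))) = Add(-3, Mul(Rational(1, 3), 0)) = Add(-3, 0) = -3)
O = -3
U = -33000 (U = Mul(-88, 375) = -33000)
Add(U, O) = Add(-33000, -3) = -33003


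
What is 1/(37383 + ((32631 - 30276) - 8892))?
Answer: 1/30846 ≈ 3.2419e-5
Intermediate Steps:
1/(37383 + ((32631 - 30276) - 8892)) = 1/(37383 + (2355 - 8892)) = 1/(37383 - 6537) = 1/30846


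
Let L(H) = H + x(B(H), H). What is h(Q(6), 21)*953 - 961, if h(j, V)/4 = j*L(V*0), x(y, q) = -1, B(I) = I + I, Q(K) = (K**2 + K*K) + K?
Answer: -298297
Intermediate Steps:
Q(K) = K + 2*K**2 (Q(K) = (K**2 + K**2) + K = 2*K**2 + K = K + 2*K**2)
B(I) = 2*I
L(H) = -1 + H (L(H) = H - 1 = -1 + H)
h(j, V) = -4*j (h(j, V) = 4*(j*(-1 + V*0)) = 4*(j*(-1 + 0)) = 4*(j*(-1)) = 4*(-j) = -4*j)
h(Q(6), 21)*953 - 961 = -24*(1 + 2*6)*953 - 961 = -24*(1 + 12)*953 - 961 = -24*13*953 - 961 = -4*78*953 - 961 = -312*953 - 961 = -297336 - 961 = -298297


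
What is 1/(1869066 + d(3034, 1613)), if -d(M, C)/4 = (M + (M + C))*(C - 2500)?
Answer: 1/29121254 ≈ 3.4339e-8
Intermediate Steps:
d(M, C) = -4*(-2500 + C)*(C + 2*M) (d(M, C) = -4*(M + (M + C))*(C - 2500) = -4*(M + (C + M))*(-2500 + C) = -4*(C + 2*M)*(-2500 + C) = -4*(-2500 + C)*(C + 2*M))
1/(1869066 + d(3034, 1613)) = 1/(1869066 + (-4*1613**2 + 10000*1613 + 20000*3034 - 8*1613*3034)) = 1/(1869066 + (-4*2601769 + 16130000 + 60680000 - 39150736)) = 1/(1869066 + (-10407076 + 16130000 + 60680000 - 39150736)) = 1/(1869066 + 27252188) = 1/29121254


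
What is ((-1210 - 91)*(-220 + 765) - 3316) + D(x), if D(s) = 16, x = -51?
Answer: -712345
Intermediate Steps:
((-1210 - 91)*(-220 + 765) - 3316) + D(x) = ((-1210 - 91)*(-220 + 765) - 3316) + 16 = (-1301*545 - 3316) + 16 = (-709045 - 3316) + 16 = -712361 + 16 = -712345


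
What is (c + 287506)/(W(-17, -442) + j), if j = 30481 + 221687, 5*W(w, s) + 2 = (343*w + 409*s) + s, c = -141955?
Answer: 242585/357929 ≈ 0.67775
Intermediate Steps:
W(w, s) = -⅖ + 82*s + 343*w/5 (W(w, s) = -⅖ + ((343*w + 409*s) + s)/5 = -⅖ + (343*w + 410*s)/5 = -⅖ + (82*s + 343*w/5) = -⅖ + 82*s + 343*w/5)
j = 252168
(c + 287506)/(W(-17, -442) + j) = (-141955 + 287506)/((-⅖ + 82*(-442) + (343/5)*(-17)) + 252168) = 145551/((-⅖ - 36244 - 5831/5) + 252168) = 145551/(-187053/5 + 252168) = 145551/(1073787/5) = 145551*(5/1073787) = 242585/357929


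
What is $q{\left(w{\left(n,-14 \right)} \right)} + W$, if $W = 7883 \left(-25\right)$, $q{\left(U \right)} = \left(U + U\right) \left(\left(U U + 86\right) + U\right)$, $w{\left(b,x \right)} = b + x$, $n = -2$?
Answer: $-207507$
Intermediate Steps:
$q{\left(U \right)} = 2 U \left(86 + U + U^{2}\right)$ ($q{\left(U \right)} = 2 U \left(\left(U^{2} + 86\right) + U\right) = 2 U \left(\left(86 + U^{2}\right) + U\right) = 2 U \left(86 + U + U^{2}\right)$)
$W = -197075$
$q{\left(w{\left(n,-14 \right)} \right)} + W = 2 \left(-2 - 14\right) \left(86 - 16 + \left(-2 - 14\right)^{2}\right) - 197075 = 2 \left(-16\right) \left(86 - 16 + \left(-16\right)^{2}\right) - 197075 = 2 \left(-16\right) \left(86 - 16 + 256\right) - 197075 = 2 \left(-16\right) 326 - 197075 = -10432 - 197075 = -207507$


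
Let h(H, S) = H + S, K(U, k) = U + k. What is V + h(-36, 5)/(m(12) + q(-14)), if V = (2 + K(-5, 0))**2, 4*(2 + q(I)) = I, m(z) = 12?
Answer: 55/13 ≈ 4.2308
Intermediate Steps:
q(I) = -2 + I/4
V = 9 (V = (2 + (-5 + 0))**2 = (2 - 5)**2 = (-3)**2 = 9)
V + h(-36, 5)/(m(12) + q(-14)) = 9 + (-36 + 5)/(12 + (-2 + (1/4)*(-14))) = 9 - 31/(12 + (-2 - 7/2)) = 9 - 31/(12 - 11/2) = 9 - 31/(13/2) = 9 + (2/13)*(-31) = 9 - 62/13 = 55/13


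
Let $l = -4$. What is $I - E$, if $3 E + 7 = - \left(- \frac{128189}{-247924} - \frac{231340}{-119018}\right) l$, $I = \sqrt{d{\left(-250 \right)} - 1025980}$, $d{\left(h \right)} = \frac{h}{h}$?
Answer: $- \frac{3495592326}{3688427329} + i \sqrt{1025979} \approx -0.94772 + 1012.9 i$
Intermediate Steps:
$d{\left(h \right)} = 1$
$I = i \sqrt{1025979}$ ($I = \sqrt{1 - 1025980} = \sqrt{-1025979} = i \sqrt{1025979} \approx 1012.9 i$)
$E = \frac{3495592326}{3688427329}$ ($E = - \frac{7}{3} + \frac{\left(-1\right) \left(- \frac{128189}{-247924} - \frac{231340}{-119018}\right) \left(-4\right)}{3} = - \frac{7}{3} + \frac{\left(-1\right) \left(\left(-128189\right) \left(- \frac{1}{247924}\right) - - \frac{115670}{59509}\right) \left(-4\right)}{3} = - \frac{7}{3} + \frac{\left(-1\right) \left(\frac{128189}{247924} + \frac{115670}{59509}\right) \left(-4\right)}{3} = - \frac{7}{3} + \frac{\left(-1\right) \frac{36305768281}{14753709316} \left(-4\right)}{3} = - \frac{7}{3} + \frac{\left(-1\right) \left(- \frac{36305768281}{3688427329}\right)}{3} = - \frac{7}{3} + \frac{1}{3} \cdot \frac{36305768281}{3688427329} = - \frac{7}{3} + \frac{36305768281}{11065281987} = \frac{3495592326}{3688427329} \approx 0.94772$)
$I - E = i \sqrt{1025979} - \frac{3495592326}{3688427329} = - \frac{3495592326}{3688427329} + i \sqrt{1025979}$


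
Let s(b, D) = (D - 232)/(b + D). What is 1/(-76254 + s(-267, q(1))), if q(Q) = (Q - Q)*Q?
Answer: -267/20359586 ≈ -1.3114e-5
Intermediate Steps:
q(Q) = 0 (q(Q) = 0*Q = 0)
s(b, D) = (-232 + D)/(D + b)
1/(-76254 + s(-267, q(1))) = 1/(-76254 + (-232 + 0)/(0 - 267)) = 1/(-76254 - 232/(-267)) = 1/(-76254 - 1/267*(-232)) = 1/(-76254 + 232/267) = 1/(-20359586/267) = -267/20359586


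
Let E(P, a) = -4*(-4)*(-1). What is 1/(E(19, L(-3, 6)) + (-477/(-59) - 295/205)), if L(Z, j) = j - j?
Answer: -2419/22628 ≈ -0.10690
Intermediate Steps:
L(Z, j) = 0
E(P, a) = -16 (E(P, a) = 16*(-1) = -16)
1/(E(19, L(-3, 6)) + (-477/(-59) - 295/205)) = 1/(-16 + (-477/(-59) - 295/205)) = 1/(-16 + (-477*(-1/59) - 295*1/205)) = 1/(-16 + (477/59 - 59/41)) = 1/(-16 + 16076/2419) = 1/(-22628/2419) = -2419/22628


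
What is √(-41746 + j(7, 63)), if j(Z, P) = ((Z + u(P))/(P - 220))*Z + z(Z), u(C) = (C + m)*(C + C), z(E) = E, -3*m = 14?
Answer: I*√1036909954/157 ≈ 205.1*I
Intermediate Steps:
m = -14/3 (m = -⅓*14 = -14/3 ≈ -4.6667)
u(C) = 2*C*(-14/3 + C) (u(C) = (C - 14/3)*(C + C) = (-14/3 + C)*(2*C) = 2*C*(-14/3 + C))
j(Z, P) = Z + Z*(Z + 2*P*(-14 + 3*P)/3)/(-220 + P) (j(Z, P) = ((Z + 2*P*(-14 + 3*P)/3)/(P - 220))*Z + Z = ((Z + 2*P*(-14 + 3*P)/3)/(-220 + P))*Z + Z = Z*(Z + 2*P*(-14 + 3*P)/3)/(-220 + P) + Z = Z + Z*(Z + 2*P*(-14 + 3*P)/3)/(-220 + P))
√(-41746 + j(7, 63)) = √(-41746 + (⅓)*7*(-660 - 25*63 + 3*7 + 6*63²)/(-220 + 63)) = √(-41746 + (⅓)*7*(-660 - 1575 + 21 + 6*3969)/(-157)) = √(-41746 + (⅓)*7*(-1/157)*(-660 - 1575 + 21 + 23814)) = √(-41746 + (⅓)*7*(-1/157)*21600) = √(-41746 - 50400/157) = √(-6604522/157) = I*√1036909954/157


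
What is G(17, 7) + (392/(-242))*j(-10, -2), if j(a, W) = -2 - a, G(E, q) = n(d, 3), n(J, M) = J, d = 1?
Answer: -1447/121 ≈ -11.959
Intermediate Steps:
G(E, q) = 1
G(17, 7) + (392/(-242))*j(-10, -2) = 1 + (392/(-242))*(-2 - 1*(-10)) = 1 + (392*(-1/242))*(-2 + 10) = 1 - 196/121*8 = 1 - 1568/121 = -1447/121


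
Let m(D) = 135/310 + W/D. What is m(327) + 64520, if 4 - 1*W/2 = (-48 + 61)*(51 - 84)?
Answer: 1308141001/20274 ≈ 64523.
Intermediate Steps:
W = 866 (W = 8 - 2*(-48 + 61)*(51 - 84) = 8 - 26*(-33) = 8 - 2*(-429) = 8 + 858 = 866)
m(D) = 27/62 + 866/D (m(D) = 135/310 + 866/D = 135*(1/310) + 866/D = 27/62 + 866/D)
m(327) + 64520 = (27/62 + 866/327) + 64520 = 62521/20274 + 64520 = 1308141001/20274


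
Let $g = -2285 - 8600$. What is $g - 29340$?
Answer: $-40225$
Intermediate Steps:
$g = -10885$ ($g = -2285 - 8600 = -10885$)
$g - 29340 = -10885 - 29340 = -40225$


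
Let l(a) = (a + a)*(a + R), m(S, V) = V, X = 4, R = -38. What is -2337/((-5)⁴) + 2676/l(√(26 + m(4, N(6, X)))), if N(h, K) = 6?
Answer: -2068047/441250 - 12711*√2/2824 ≈ -11.052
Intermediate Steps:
l(a) = 2*a*(-38 + a) (l(a) = (a + a)*(a - 38) = (2*a)*(-38 + a) = 2*a*(-38 + a))
-2337/((-5)⁴) + 2676/l(√(26 + m(4, N(6, X)))) = -2337/((-5)⁴) + 2676/((2*√(26 + 6)*(-38 + √(26 + 6)))) = -2337/625 + 2676/((2*√32*(-38 + √32))) = -2337*1/625 + 2676/((2*(4*√2)*(-38 + 4*√2))) = -2337/625 + 2676/((8*√2*(-38 + 4*√2))) = -2337/625 + 2676*(√2/(16*(-38 + 4*√2))) = -2337/625 + 669*√2/(4*(-38 + 4*√2))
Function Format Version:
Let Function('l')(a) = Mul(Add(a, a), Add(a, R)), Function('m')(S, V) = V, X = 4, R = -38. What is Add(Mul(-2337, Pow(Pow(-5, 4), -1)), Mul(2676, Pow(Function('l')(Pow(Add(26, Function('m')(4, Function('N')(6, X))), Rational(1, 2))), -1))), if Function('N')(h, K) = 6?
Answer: Add(Rational(-2068047, 441250), Mul(Rational(-12711, 2824), Pow(2, Rational(1, 2)))) ≈ -11.052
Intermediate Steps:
Function('l')(a) = Mul(2, a, Add(-38, a)) (Function('l')(a) = Mul(Add(a, a), Add(a, -38)) = Mul(Mul(2, a), Add(-38, a)) = Mul(2, a, Add(-38, a)))
Add(Mul(-2337, Pow(Pow(-5, 4), -1)), Mul(2676, Pow(Function('l')(Pow(Add(26, Function('m')(4, Function('N')(6, X))), Rational(1, 2))), -1))) = Add(Mul(-2337, Pow(Pow(-5, 4), -1)), Mul(2676, Pow(Mul(2, Pow(Add(26, 6), Rational(1, 2)), Add(-38, Pow(Add(26, 6), Rational(1, 2)))), -1))) = Add(Mul(-2337, Pow(625, -1)), Mul(2676, Pow(Mul(2, Pow(32, Rational(1, 2)), Add(-38, Pow(32, Rational(1, 2)))), -1))) = Add(Mul(-2337, Rational(1, 625)), Mul(2676, Pow(Mul(2, Mul(4, Pow(2, Rational(1, 2))), Add(-38, Mul(4, Pow(2, Rational(1, 2))))), -1))) = Add(Rational(-2337, 625), Mul(2676, Pow(Mul(8, Pow(2, Rational(1, 2)), Add(-38, Mul(4, Pow(2, Rational(1, 2))))), -1))) = Add(Rational(-2337, 625), Mul(2676, Mul(Rational(1, 16), Pow(2, Rational(1, 2)), Pow(Add(-38, Mul(4, Pow(2, Rational(1, 2)))), -1)))) = Add(Rational(-2337, 625), Mul(Rational(669, 4), Pow(2, Rational(1, 2)), Pow(Add(-38, Mul(4, Pow(2, Rational(1, 2)))), -1)))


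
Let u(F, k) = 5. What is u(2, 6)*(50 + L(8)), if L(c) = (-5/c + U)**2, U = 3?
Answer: 17805/64 ≈ 278.20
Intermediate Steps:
L(c) = (3 - 5/c)**2 (L(c) = (-5/c + 3)**2 = (3 - 5/c)**2)
u(2, 6)*(50 + L(8)) = 5*(50 + (-5 + 3*8)**2/8**2) = 5*(50 + (-5 + 24)**2/64) = 5*(50 + (1/64)*19**2) = 5*(50 + (1/64)*361) = 5*(50 + 361/64) = 5*(3561/64) = 17805/64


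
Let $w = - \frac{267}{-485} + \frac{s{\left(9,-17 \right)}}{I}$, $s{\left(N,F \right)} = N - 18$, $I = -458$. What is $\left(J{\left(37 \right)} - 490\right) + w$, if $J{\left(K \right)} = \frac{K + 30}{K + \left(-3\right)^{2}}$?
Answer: $- \frac{1246525386}{2554495} \approx -487.97$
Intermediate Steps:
$s{\left(N,F \right)} = -18 + N$
$w = \frac{126651}{222130}$ ($w = - \frac{267}{-485} + \frac{-18 + 9}{-458} = \left(-267\right) \left(- \frac{1}{485}\right) - - \frac{9}{458} = \frac{267}{485} + \frac{9}{458} = \frac{126651}{222130} \approx 0.57017$)
$J{\left(K \right)} = \frac{30 + K}{9 + K}$ ($J{\left(K \right)} = \frac{30 + K}{K + 9} = \frac{30 + K}{9 + K}$)
$\left(J{\left(37 \right)} - 490\right) + w = \left(\frac{30 + 37}{9 + 37} - 490\right) + \frac{126651}{222130} = \left(\frac{1}{46} \cdot 67 - 490\right) + \frac{126651}{222130} = \left(\frac{67}{46} - 490\right) + \frac{126651}{222130} = - \frac{22473}{46} + \frac{126651}{222130} = - \frac{1246525386}{2554495}$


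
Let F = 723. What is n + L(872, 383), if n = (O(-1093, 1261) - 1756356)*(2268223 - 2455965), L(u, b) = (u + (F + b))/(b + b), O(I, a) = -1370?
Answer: 126389614968025/383 ≈ 3.3000e+11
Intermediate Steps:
L(u, b) = (723 + b + u)/(2*b) (L(u, b) = (u + (723 + b))/(b + b) = (723 + b + u)/((2*b)) = (723 + b + u)*(1/(2*b)) = (723 + b + u)/(2*b))
n = 329998994692 (n = (-1370 - 1756356)*(2268223 - 2455965) = -1757726*(-187742) = 329998994692)
n + L(872, 383) = 329998994692 + (½)*(723 + 383 + 872)/383 = 329998994692 + (½)*(1/383)*1978 = 329998994692 + 989/383 = 126389614968025/383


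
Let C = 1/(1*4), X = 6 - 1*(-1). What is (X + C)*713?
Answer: 20677/4 ≈ 5169.3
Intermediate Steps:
X = 7 (X = 6 + 1 = 7)
C = ¼ (C = 1/4 = ¼ ≈ 0.25000)
(X + C)*713 = (7 + ¼)*713 = (29/4)*713 = 20677/4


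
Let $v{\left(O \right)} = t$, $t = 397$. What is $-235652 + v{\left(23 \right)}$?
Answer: $-235255$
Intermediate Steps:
$v{\left(O \right)} = 397$
$-235652 + v{\left(23 \right)} = -235652 + 397 = -235255$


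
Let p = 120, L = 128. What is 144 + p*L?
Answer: 15504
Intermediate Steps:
144 + p*L = 144 + 120*128 = 144 + 15360 = 15504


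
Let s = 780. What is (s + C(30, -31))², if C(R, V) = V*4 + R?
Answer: 470596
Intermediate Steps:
C(R, V) = R + 4*V (C(R, V) = 4*V + R = R + 4*V)
(s + C(30, -31))² = (780 + (30 + 4*(-31)))² = (780 + (30 - 124))² = (780 - 94)² = 686² = 470596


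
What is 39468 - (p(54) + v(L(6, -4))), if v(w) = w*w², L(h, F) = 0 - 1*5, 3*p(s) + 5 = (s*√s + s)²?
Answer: -41596/3 - 5832*√6 ≈ -28151.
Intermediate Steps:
p(s) = -5/3 + (s + s^(3/2))²/3 (p(s) = -5/3 + (s*√s + s)²/3 = -5/3 + (s^(3/2) + s)²/3 = -5/3 + (s + s^(3/2))²/3)
L(h, F) = -5 (L(h, F) = 0 - 5 = -5)
v(w) = w³
39468 - (p(54) + v(L(6, -4))) = 39468 - ((-5/3 + (54 + 54^(3/2))²/3) + (-5)³) = 39468 - ((-5/3 + (54 + 162*√6)²/3) - 125) = 39468 - (-380/3 + (54 + 162*√6)²/3) = 39468 + (380/3 - (54 + 162*√6)²/3) = 118784/3 - (54 + 162*√6)²/3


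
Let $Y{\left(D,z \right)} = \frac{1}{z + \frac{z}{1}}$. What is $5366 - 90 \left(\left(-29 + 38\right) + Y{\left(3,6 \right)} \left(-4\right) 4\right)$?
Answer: $4676$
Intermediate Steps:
$Y{\left(D,z \right)} = \frac{1}{2 z}$ ($Y{\left(D,z \right)} = \frac{1}{z + z 1} = \frac{1}{z + z} = \frac{1}{2 z}$)
$5366 - 90 \left(\left(-29 + 38\right) + Y{\left(3,6 \right)} \left(-4\right) 4\right) = 5366 - 90 \left(\left(-29 + 38\right) + \frac{1}{2 \cdot 6} \left(-4\right) 4\right) = 5366 - 90 \left(9 + \frac{1}{2} \cdot \frac{1}{6} \left(-4\right) 4\right) = 5366 - 90 \left(9 + \frac{1}{12} \left(-4\right) 4\right) = 5366 - 90 \left(9 - \frac{4}{3}\right) = 5366 - 690 = 4676$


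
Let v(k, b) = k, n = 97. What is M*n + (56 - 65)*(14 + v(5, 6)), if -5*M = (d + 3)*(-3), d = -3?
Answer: -171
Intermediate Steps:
M = 0 (M = -(-3 + 3)*(-3)/5 = -0*(-3) = -1/5*0 = 0)
M*n + (56 - 65)*(14 + v(5, 6)) = 0*97 + (56 - 65)*(14 + 5) = 0 - 9*19 = 0 - 171 = -171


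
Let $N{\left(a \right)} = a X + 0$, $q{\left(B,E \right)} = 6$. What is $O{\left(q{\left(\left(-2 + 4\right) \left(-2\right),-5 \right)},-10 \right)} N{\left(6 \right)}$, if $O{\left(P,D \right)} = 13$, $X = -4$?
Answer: $-312$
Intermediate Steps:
$N{\left(a \right)} = - 4 a$ ($N{\left(a \right)} = a \left(-4\right) + 0 = - 4 a + 0 = - 4 a$)
$O{\left(q{\left(\left(-2 + 4\right) \left(-2\right),-5 \right)},-10 \right)} N{\left(6 \right)} = 13 \left(\left(-4\right) 6\right) = 13 \left(-24\right) = -312$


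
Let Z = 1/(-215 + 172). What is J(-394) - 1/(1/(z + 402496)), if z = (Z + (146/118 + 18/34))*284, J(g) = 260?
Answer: -17369391256/43129 ≈ -4.0273e+5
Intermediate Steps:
Z = -1/43 (Z = 1/(-43) = -1/43 ≈ -0.023256)
z = 21354812/43129 (z = (-1/43 + (146/118 + 18/34))*284 = (-1/43 + (146*(1/118) + 18*(1/34)))*284 = (-1/43 + (73/59 + 9/17))*284 = (-1/43 + 1772/1003)*284 = (75193/43129)*284 = 21354812/43129 ≈ 495.14)
J(-394) - 1/(1/(z + 402496)) = 260 - 1/(1/(21354812/43129 + 402496)) = 260 - 1/(1/(17380604796/43129)) = 260 - 1/43129/17380604796 = 260 - 1*17380604796/43129 = 260 - 17380604796/43129 = -17369391256/43129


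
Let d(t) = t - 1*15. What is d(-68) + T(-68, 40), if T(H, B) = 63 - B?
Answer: -60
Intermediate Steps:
d(t) = -15 + t (d(t) = t - 15 = -15 + t)
d(-68) + T(-68, 40) = (-15 - 68) + (63 - 1*40) = -83 + (63 - 40) = -83 + 23 = -60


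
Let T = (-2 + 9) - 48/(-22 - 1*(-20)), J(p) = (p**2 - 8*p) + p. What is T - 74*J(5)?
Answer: 771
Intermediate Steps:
J(p) = p**2 - 7*p
T = 31 (T = 7 - 48/(-22 + 20) = 7 - 48/(-2) = 7 - 48*(-1/2) = 7 + 24 = 31)
T - 74*J(5) = 31 - 370*(-7 + 5) = 31 - 370*(-2) = 31 - 74*(-10) = 31 + 740 = 771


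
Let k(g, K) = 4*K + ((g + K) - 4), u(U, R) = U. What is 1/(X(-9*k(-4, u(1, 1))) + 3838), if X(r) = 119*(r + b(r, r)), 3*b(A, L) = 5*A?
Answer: 1/12406 ≈ 8.0606e-5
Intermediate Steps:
b(A, L) = 5*A/3 (b(A, L) = (5*A)/3 = 5*A/3)
k(g, K) = -4 + g + 5*K (k(g, K) = 4*K + ((K + g) - 4) = 4*K + (-4 + K + g) = -4 + g + 5*K)
X(r) = 952*r/3 (X(r) = 119*(r + 5*r/3) = 119*(8*r/3) = 952*r/3)
1/(X(-9*k(-4, u(1, 1))) + 3838) = 1/(952*(-9*(-4 - 4 + 5*1))/3 + 3838) = 1/(952*(-9*(-4 - 4 + 5))/3 + 3838) = 1/(952*(-9*(-3))/3 + 3838) = 1/((952/3)*27 + 3838) = 1/(8568 + 3838) = 1/12406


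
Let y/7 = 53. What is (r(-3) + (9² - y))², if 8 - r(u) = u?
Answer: 77841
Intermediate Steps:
y = 371 (y = 7*53 = 371)
r(u) = 8 - u
(r(-3) + (9² - y))² = ((8 - 1*(-3)) + (9² - 1*371))² = ((8 + 3) + (81 - 371))² = (11 - 290)² = (-279)² = 77841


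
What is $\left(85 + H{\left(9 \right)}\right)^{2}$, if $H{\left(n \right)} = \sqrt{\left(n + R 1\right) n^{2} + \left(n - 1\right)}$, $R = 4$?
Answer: $\left(85 + \sqrt{1061}\right)^{2} \approx 13823.0$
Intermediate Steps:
$H{\left(n \right)} = \sqrt{-1 + n + n^{2} \left(4 + n\right)}$ ($H{\left(n \right)} = \sqrt{\left(n + 4 \cdot 1\right) n^{2} + \left(n - 1\right)} = \sqrt{\left(n + 4\right) n^{2} + \left(-1 + n\right)} = \sqrt{\left(4 + n\right) n^{2} + \left(-1 + n\right)} = \sqrt{n^{2} \left(4 + n\right) + \left(-1 + n\right)} = \sqrt{-1 + n + n^{2} \left(4 + n\right)}$)
$\left(85 + H{\left(9 \right)}\right)^{2} = \left(85 + \sqrt{-1 + 9 + 9^{3} + 4 \cdot 9^{2}}\right)^{2} = \left(85 + \sqrt{-1 + 9 + 729 + 4 \cdot 81}\right)^{2} = \left(85 + \sqrt{-1 + 9 + 729 + 324}\right)^{2} = \left(85 + \sqrt{1061}\right)^{2}$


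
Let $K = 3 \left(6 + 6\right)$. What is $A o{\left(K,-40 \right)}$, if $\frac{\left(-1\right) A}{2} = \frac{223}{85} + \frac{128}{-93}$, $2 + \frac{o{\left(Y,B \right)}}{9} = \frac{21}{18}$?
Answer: $\frac{9859}{527} \approx 18.708$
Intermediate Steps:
$K = 36$ ($K = 3 \cdot 12 = 36$)
$o{\left(Y,B \right)} = - \frac{15}{2}$ ($o{\left(Y,B \right)} = -18 + 9 \cdot \frac{21}{18} = -18 + 9 \cdot 21 \cdot \frac{1}{18} = -18 + 9 \cdot \frac{7}{6} = -18 + \frac{21}{2} = - \frac{15}{2}$)
$A = - \frac{19718}{7905}$ ($A = - 2 \left(\frac{223}{85} + \frac{128}{-93}\right) = - 2 \left(223 \cdot \frac{1}{85} + 128 \left(- \frac{1}{93}\right)\right) = - 2 \left(\frac{223}{85} - \frac{128}{93}\right) = \left(-2\right) \frac{9859}{7905} = - \frac{19718}{7905} \approx -2.4944$)
$A o{\left(K,-40 \right)} = \left(- \frac{19718}{7905}\right) \left(- \frac{15}{2}\right) = \frac{9859}{527}$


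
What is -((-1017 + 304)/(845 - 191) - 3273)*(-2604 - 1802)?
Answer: -4717184765/327 ≈ -1.4426e+7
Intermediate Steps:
-((-1017 + 304)/(845 - 191) - 3273)*(-2604 - 1802) = -(-713/654 - 3273)*(-4406) = -(-2141255)*(-4406)/654 = -1*4717184765/327 = -4717184765/327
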